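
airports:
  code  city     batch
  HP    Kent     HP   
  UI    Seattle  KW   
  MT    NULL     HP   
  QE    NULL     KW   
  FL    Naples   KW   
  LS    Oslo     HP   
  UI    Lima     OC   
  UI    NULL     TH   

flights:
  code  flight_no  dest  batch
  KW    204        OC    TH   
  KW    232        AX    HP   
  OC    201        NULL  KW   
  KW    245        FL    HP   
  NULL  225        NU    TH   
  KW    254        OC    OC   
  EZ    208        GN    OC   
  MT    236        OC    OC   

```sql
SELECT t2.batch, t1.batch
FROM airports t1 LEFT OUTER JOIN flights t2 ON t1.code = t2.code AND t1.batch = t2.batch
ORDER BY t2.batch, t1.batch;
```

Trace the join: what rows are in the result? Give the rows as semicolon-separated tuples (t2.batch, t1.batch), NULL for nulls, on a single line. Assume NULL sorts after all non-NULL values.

(NULL, HP); (NULL, HP); (NULL, HP); (NULL, KW); (NULL, KW); (NULL, KW); (NULL, OC); (NULL, TH)

LEFT JOIN keeps every row from `airports`; unmatched rows get NULL for `flights`'s columns.
Matching on t1.code = t2.code AND t1.batch = t2.batch. A NULL in a compared column never satisfies the condition.
- t1 (code=HP, batch=HP) has no partner → padded with NULL.
- t1 (code=UI, batch=KW) has no partner → padded with NULL.
- t1 (code=MT, batch=HP) has no partner → padded with NULL.
- t1 (code=QE, batch=KW) has no partner → padded with NULL.
- t1 (code=FL, batch=KW) has no partner → padded with NULL.
- t1 (code=LS, batch=HP) has no partner → padded with NULL.
- t1 (code=UI, batch=OC) has no partner → padded with NULL.
- t1 (code=UI, batch=TH) has no partner → padded with NULL.
After projecting and ordering:
t2.batch | t1.batch
NULL | HP
NULL | HP
NULL | HP
NULL | KW
NULL | KW
NULL | KW
NULL | OC
NULL | TH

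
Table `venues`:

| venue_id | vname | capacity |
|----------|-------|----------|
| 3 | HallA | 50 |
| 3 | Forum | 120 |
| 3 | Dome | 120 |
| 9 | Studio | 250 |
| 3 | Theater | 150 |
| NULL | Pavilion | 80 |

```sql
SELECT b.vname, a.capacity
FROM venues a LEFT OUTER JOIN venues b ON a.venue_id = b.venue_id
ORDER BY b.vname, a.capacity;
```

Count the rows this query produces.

18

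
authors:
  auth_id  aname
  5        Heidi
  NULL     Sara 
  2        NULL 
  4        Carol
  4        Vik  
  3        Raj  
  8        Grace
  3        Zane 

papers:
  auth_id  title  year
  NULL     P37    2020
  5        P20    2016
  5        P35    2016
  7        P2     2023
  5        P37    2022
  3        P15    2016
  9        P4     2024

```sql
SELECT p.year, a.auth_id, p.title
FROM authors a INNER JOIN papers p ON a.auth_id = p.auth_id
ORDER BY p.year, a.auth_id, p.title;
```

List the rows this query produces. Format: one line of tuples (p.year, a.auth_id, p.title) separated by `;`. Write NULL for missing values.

(2016, 3, P15); (2016, 3, P15); (2016, 5, P20); (2016, 5, P35); (2022, 5, P37)

INNER JOIN keeps only pairs where the ON condition holds.
Matching on a.auth_id = p.auth_id. A NULL in a compared column never satisfies the condition.
- auth_id=5: 3 matching p row(s), so 3 row(s) emitted.
- auth_id=NULL: no matching p row, dropped.
- auth_id=2: no matching p row, dropped.
- auth_id=4: no matching p row, dropped.
- auth_id=4: no matching p row, dropped.
- auth_id=3: 1 matching p row(s), so 1 row(s) emitted.
- auth_id=8: no matching p row, dropped.
- auth_id=3: 1 matching p row(s), so 1 row(s) emitted.
After projecting and ordering:
p.year | a.auth_id | p.title
2016 | 3 | P15
2016 | 3 | P15
2016 | 5 | P20
2016 | 5 | P35
2022 | 5 | P37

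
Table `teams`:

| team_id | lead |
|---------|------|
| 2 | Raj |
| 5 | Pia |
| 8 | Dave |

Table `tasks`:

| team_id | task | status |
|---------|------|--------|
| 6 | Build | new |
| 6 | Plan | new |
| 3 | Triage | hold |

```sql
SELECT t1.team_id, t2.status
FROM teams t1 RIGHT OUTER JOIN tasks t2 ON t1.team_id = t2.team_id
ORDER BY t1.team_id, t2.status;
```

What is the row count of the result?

RIGHT JOIN keeps every row from `tasks`; unmatched rows get NULL for `teams`'s columns.
Matching on t1.team_id = t2.team_id.
- t1[0] team_id=2 → no match.
- t1[1] team_id=5 → no match.
- t1[2] team_id=8 → no match.
- plus 3 unmatched t2 row(s), each kept with NULL t1 columns.
Total: 0 matched + 3 padded = 3 rows.

3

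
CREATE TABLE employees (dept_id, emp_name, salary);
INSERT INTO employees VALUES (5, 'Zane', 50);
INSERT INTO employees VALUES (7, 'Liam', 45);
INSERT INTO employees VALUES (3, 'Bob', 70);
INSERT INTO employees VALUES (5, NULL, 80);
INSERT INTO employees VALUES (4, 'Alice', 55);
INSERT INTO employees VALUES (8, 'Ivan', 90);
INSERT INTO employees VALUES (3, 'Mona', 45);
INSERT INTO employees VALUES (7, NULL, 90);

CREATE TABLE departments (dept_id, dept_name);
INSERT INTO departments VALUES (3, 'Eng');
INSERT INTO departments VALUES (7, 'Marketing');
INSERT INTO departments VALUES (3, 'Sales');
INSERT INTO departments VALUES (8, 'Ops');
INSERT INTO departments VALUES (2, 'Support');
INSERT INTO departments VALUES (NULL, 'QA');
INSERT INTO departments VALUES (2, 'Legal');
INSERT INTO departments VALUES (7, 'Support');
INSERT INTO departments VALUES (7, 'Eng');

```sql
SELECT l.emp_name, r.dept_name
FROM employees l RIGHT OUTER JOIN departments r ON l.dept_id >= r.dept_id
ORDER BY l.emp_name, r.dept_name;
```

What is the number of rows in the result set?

43

RIGHT JOIN keeps every row from `departments`; unmatched rows get NULL for `employees`'s columns.
Matching on l.dept_id >= r.dept_id. A NULL in a compared column never satisfies the condition.
- l (dept_id=5) pairs with 4 row(s) of r.
- l (dept_id=7) pairs with 7 row(s) of r.
- l (dept_id=3) pairs with 4 row(s) of r.
- l (dept_id=5) pairs with 4 row(s) of r.
- l (dept_id=4) pairs with 4 row(s) of r.
- l (dept_id=8) pairs with 8 row(s) of r.
- l (dept_id=3) pairs with 4 row(s) of r.
- l (dept_id=7) pairs with 7 row(s) of r.
- plus 1 unmatched r row(s), each kept with NULL l columns.
Total: 42 matched + 1 padded = 43 rows.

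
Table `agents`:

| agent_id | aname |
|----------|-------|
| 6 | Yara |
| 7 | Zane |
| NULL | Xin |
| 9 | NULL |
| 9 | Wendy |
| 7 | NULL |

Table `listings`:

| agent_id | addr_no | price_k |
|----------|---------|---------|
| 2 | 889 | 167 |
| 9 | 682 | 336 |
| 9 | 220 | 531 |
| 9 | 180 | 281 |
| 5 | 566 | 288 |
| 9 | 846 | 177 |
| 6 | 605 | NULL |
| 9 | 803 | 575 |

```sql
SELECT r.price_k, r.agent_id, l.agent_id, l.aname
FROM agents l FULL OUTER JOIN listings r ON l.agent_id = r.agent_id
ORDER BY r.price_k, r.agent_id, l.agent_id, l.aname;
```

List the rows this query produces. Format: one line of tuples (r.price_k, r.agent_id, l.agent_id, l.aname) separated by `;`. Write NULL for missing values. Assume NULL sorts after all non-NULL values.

FULL OUTER JOIN keeps every row from both sides; unmatched rows get NULL for the other side's columns.
Matching on l.agent_id = r.agent_id. A NULL in a compared column never satisfies the condition.
- l (agent_id=6) pairs with 1 row(s) of r.
- l (agent_id=7) has no partner → padded with NULL.
- l (agent_id=NULL) has no partner → padded with NULL.
- l (agent_id=9) pairs with 5 row(s) of r.
- l (agent_id=9) pairs with 5 row(s) of r.
- l (agent_id=7) has no partner → padded with NULL.
- 2 r row(s) had no l match → kept, l columns NULL.

(167, 2, NULL, NULL); (177, 9, 9, Wendy); (177, 9, 9, NULL); (281, 9, 9, Wendy); (281, 9, 9, NULL); (288, 5, NULL, NULL); (336, 9, 9, Wendy); (336, 9, 9, NULL); (531, 9, 9, Wendy); (531, 9, 9, NULL); (575, 9, 9, Wendy); (575, 9, 9, NULL); (NULL, 6, 6, Yara); (NULL, NULL, 7, Zane); (NULL, NULL, 7, NULL); (NULL, NULL, NULL, Xin)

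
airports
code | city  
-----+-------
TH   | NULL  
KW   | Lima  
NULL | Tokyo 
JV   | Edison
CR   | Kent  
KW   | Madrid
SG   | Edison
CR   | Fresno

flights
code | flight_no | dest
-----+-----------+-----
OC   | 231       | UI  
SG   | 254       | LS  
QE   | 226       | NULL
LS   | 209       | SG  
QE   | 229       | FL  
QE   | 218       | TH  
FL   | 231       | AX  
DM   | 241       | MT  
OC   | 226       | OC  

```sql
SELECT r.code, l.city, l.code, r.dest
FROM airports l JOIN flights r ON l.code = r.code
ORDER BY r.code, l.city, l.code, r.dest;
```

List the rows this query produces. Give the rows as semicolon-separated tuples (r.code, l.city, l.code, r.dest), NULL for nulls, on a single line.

INNER JOIN keeps only pairs where the ON condition holds.
Matching on l.code = r.code. A NULL in a compared column never satisfies the condition.
- l row (code=TH): no match → dropped.
- l row (code=KW): no match → dropped.
- l row (code=NULL): no match → dropped.
- l row (code=JV): no match → dropped.
- l row (code=CR): no match → dropped.
- l row (code=KW): no match → dropped.
- l row (code=SG): matches 1 r row(s) → 1 output row(s).
- l row (code=CR): no match → dropped.
After projecting and ordering:
r.code | l.city | l.code | r.dest
SG | Edison | SG | LS

(SG, Edison, SG, LS)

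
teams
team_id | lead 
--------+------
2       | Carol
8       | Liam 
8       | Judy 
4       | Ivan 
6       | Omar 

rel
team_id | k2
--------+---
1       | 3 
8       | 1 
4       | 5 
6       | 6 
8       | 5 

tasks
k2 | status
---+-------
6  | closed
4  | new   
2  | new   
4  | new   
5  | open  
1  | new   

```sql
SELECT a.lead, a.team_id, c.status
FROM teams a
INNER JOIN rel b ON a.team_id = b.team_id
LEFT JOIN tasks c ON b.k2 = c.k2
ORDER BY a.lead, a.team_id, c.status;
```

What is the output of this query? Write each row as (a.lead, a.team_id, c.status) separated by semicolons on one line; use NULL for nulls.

Joins associate left-to-right: teams INNER JOIN rel on team_id gives 6 intermediate row(s).
Then LEFT JOIN `tasks c` on k2: each of those 6 rows is kept; rows whose b.k2 has no match in c get NULL for c's columns.

(Ivan, 4, open); (Judy, 8, new); (Judy, 8, open); (Liam, 8, new); (Liam, 8, open); (Omar, 6, closed)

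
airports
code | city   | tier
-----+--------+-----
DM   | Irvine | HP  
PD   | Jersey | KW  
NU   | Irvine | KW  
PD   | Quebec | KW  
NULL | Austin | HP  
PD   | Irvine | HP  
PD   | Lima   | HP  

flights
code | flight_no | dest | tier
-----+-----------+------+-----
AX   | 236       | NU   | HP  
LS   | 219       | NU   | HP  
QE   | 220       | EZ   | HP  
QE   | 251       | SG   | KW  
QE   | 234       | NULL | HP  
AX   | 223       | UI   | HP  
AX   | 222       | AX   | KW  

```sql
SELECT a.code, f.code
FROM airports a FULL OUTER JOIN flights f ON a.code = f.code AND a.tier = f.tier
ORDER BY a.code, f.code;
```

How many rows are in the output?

FULL OUTER JOIN keeps every row from both sides; unmatched rows get NULL for the other side's columns.
Matching on a.code = f.code AND a.tier = f.tier. A NULL in a compared column never satisfies the condition.
- a[0] code=DM, tier=HP → no match; kept with NULLs on the f side.
- a[1] code=PD, tier=KW → no match; kept with NULLs on the f side.
- a[2] code=NU, tier=KW → no match; kept with NULLs on the f side.
- a[3] code=PD, tier=KW → no match; kept with NULLs on the f side.
- a[4] code=NULL, tier=HP → no match; kept with NULLs on the f side.
- a[5] code=PD, tier=HP → no match; kept with NULLs on the f side.
- a[6] code=PD, tier=HP → no match; kept with NULLs on the f side.
- 7 f row(s) had no a match → kept, a columns NULL.
Total: 0 matched + 14 padded = 14 rows.

14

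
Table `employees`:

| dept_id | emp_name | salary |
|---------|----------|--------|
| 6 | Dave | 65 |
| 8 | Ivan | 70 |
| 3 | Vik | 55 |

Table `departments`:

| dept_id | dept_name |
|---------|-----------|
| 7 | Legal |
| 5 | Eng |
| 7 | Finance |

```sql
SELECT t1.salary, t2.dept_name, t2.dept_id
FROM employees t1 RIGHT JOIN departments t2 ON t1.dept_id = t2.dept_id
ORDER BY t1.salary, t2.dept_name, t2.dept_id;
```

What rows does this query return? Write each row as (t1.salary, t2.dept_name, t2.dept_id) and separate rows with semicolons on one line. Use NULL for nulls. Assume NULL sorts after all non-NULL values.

(NULL, Eng, 5); (NULL, Finance, 7); (NULL, Legal, 7)

RIGHT JOIN keeps every row from `departments`; unmatched rows get NULL for `employees`'s columns.
Matching on t1.dept_id = t2.dept_id.
- dept_id=6: no matching t2 row.
- dept_id=8: no matching t2 row.
- dept_id=3: no matching t2 row.
- 3 row(s) from t2 found no t1 partner → padded with NULL.
After projecting and ordering:
t1.salary | t2.dept_name | t2.dept_id
NULL | Eng | 5
NULL | Finance | 7
NULL | Legal | 7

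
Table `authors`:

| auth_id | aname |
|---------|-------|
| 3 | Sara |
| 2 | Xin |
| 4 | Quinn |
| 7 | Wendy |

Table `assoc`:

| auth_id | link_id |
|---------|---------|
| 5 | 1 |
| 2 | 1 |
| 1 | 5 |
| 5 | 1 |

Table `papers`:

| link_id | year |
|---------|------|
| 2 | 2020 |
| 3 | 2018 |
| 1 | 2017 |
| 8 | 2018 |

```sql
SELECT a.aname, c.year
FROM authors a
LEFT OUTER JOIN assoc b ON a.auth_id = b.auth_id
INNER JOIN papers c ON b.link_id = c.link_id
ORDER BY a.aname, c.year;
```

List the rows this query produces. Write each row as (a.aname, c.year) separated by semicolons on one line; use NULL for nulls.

(Xin, 2017)

Joins associate left-to-right: authors LEFT JOIN assoc on auth_id gives 4 intermediate row(s).
Then INNER JOIN `papers c` on link_id: keep only rows whose b.link_id appears in c.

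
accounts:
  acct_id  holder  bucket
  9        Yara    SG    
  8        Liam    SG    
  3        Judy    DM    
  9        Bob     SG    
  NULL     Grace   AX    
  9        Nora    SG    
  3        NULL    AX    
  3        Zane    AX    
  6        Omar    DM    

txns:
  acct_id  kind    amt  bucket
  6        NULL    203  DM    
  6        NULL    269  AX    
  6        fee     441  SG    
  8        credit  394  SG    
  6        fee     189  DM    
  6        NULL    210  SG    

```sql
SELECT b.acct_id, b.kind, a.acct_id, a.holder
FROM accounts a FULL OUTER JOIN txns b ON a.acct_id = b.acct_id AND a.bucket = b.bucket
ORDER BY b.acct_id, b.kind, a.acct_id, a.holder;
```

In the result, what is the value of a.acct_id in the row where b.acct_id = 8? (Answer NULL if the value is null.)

FULL OUTER JOIN keeps every row from both sides; unmatched rows get NULL for the other side's columns.
Matching on a.acct_id = b.acct_id AND a.bucket = b.bucket. A NULL in a compared column never satisfies the condition.
- a row (acct_id=9, bucket=SG): no match → kept, b columns NULL.
- a row (acct_id=8, bucket=SG): matches 1 b row(s) → 1 output row(s).
- a row (acct_id=3, bucket=DM): no match → kept, b columns NULL.
- a row (acct_id=9, bucket=SG): no match → kept, b columns NULL.
- a row (acct_id=NULL, bucket=AX): no match → kept, b columns NULL.
- a row (acct_id=9, bucket=SG): no match → kept, b columns NULL.
- a row (acct_id=3, bucket=AX): no match → kept, b columns NULL.
- a row (acct_id=3, bucket=AX): no match → kept, b columns NULL.
- a row (acct_id=6, bucket=DM): matches 2 b row(s) → 2 output row(s).
- plus 3 unmatched b row(s), each kept with NULL a columns.

8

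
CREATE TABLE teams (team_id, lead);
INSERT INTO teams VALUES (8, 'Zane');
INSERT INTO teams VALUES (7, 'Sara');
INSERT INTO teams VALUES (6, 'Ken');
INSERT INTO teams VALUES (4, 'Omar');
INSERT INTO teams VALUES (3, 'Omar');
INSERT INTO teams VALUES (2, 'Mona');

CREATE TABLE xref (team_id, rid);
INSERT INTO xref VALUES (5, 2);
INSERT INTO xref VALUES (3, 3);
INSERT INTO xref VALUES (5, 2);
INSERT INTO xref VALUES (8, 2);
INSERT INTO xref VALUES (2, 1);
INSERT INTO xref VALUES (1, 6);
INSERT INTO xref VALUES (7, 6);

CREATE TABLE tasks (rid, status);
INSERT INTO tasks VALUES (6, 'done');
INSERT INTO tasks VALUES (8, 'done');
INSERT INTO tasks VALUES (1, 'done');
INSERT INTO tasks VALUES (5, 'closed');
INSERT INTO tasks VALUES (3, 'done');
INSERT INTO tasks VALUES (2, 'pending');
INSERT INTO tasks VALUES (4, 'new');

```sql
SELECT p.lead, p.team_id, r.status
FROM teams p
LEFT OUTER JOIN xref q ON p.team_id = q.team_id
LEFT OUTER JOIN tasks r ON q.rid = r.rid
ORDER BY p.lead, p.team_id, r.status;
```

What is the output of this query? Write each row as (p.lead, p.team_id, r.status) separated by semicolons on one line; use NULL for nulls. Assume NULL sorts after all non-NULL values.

(Ken, 6, NULL); (Mona, 2, done); (Omar, 3, done); (Omar, 4, NULL); (Sara, 7, done); (Zane, 8, pending)

Evaluate left to right. First `teams p LEFT JOIN xref q` on team_id: 6 row(s).
Then LEFT JOIN `tasks r` on rid: each of those 6 rows is kept; rows whose q.rid has no match in r get NULL for r's columns.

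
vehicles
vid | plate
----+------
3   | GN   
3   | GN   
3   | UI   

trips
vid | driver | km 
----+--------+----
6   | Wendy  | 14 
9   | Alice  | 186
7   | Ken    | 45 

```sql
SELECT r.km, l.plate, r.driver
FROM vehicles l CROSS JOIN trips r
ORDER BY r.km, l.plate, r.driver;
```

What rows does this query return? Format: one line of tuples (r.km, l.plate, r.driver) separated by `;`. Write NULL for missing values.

(14, GN, Wendy); (14, GN, Wendy); (14, UI, Wendy); (45, GN, Ken); (45, GN, Ken); (45, UI, Ken); (186, GN, Alice); (186, GN, Alice); (186, UI, Alice)

CROSS JOIN pairs every row of `vehicles` with every row of `trips`: 3 × 3 = 9 rows.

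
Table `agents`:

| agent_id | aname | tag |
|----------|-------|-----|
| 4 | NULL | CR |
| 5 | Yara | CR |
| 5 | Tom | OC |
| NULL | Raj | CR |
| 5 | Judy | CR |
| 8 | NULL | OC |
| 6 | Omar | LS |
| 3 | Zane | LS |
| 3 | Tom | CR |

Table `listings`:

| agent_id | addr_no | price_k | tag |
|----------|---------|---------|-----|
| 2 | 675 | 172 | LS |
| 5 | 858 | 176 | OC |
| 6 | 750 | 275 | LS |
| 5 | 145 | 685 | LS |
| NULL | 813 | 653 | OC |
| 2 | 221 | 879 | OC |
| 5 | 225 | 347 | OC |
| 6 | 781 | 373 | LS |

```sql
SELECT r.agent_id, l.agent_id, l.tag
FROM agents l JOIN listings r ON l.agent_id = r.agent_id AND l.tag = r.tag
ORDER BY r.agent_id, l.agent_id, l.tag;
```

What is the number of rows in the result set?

4

INNER JOIN keeps only pairs where the ON condition holds.
Matching on l.agent_id = r.agent_id AND l.tag = r.tag. A NULL in a compared column never satisfies the condition.
Matched pairs: 4.
Total: 4 rows.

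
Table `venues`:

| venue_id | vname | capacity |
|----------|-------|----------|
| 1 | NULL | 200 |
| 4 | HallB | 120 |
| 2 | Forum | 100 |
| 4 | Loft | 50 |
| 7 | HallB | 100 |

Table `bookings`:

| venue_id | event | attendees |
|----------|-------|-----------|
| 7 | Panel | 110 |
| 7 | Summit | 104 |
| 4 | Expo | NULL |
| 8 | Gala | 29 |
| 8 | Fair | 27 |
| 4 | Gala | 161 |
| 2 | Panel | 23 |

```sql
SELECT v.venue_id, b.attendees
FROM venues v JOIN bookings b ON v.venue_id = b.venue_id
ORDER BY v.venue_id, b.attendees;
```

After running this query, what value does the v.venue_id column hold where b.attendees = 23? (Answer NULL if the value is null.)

2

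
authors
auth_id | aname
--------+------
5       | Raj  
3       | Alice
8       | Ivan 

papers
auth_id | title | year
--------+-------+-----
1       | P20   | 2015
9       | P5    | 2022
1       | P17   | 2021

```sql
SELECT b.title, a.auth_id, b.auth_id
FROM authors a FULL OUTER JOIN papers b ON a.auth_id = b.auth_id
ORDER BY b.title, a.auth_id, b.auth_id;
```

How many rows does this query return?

6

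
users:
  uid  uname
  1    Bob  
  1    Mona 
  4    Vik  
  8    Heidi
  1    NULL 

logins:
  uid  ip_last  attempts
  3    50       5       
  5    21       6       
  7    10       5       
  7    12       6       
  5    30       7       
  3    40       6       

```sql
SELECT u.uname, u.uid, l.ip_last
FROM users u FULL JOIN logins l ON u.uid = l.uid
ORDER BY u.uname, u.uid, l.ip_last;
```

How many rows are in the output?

11

FULL OUTER JOIN keeps every row from both sides; unmatched rows get NULL for the other side's columns.
Matching on u.uid = l.uid.
Matched pairs: 0; unmatched u rows kept: 5; unmatched l rows kept: 6.
Total: 0 matched + 11 padded = 11 rows.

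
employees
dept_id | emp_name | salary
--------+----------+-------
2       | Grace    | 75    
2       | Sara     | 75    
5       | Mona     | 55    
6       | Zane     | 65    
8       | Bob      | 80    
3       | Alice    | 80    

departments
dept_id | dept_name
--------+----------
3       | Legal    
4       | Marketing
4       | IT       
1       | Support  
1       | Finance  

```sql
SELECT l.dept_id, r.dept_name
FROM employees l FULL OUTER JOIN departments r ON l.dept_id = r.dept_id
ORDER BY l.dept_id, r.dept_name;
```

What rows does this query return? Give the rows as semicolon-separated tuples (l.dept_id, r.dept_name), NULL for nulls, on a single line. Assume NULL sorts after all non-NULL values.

FULL OUTER JOIN keeps every row from both sides; unmatched rows get NULL for the other side's columns.
Matching on l.dept_id = r.dept_id.
- l[0] dept_id=2 → no match; kept with NULLs on the r side.
- l[1] dept_id=2 → no match; kept with NULLs on the r side.
- l[2] dept_id=5 → no match; kept with NULLs on the r side.
- l[3] dept_id=6 → no match; kept with NULLs on the r side.
- l[4] dept_id=8 → no match; kept with NULLs on the r side.
- l[5] dept_id=3 → 1 match(es) in r → 1 row(s).
- 4 r row(s) had no l match → kept, l columns NULL.
After projecting and ordering:
l.dept_id | r.dept_name
2 | NULL
2 | NULL
3 | Legal
5 | NULL
6 | NULL
8 | NULL
NULL | Finance
NULL | IT
NULL | Marketing
NULL | Support

(2, NULL); (2, NULL); (3, Legal); (5, NULL); (6, NULL); (8, NULL); (NULL, Finance); (NULL, IT); (NULL, Marketing); (NULL, Support)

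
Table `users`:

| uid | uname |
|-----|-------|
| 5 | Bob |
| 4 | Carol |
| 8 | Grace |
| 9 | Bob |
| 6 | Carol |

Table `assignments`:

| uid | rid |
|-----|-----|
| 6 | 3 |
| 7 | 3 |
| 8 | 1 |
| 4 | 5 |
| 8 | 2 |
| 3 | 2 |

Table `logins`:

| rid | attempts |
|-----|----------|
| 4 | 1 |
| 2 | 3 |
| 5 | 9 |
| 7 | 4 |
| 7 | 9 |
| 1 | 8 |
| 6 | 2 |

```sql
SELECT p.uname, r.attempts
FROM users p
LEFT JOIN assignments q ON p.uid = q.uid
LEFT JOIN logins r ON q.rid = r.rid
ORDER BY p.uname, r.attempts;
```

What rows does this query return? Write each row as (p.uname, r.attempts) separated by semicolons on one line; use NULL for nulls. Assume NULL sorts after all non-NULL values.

Joins associate left-to-right: users LEFT JOIN assignments on uid gives 6 intermediate row(s).
Then LEFT JOIN `logins r` on rid: each of those 6 rows is kept; rows whose q.rid has no match in r get NULL for r's columns.

(Bob, NULL); (Bob, NULL); (Carol, 9); (Carol, NULL); (Grace, 3); (Grace, 8)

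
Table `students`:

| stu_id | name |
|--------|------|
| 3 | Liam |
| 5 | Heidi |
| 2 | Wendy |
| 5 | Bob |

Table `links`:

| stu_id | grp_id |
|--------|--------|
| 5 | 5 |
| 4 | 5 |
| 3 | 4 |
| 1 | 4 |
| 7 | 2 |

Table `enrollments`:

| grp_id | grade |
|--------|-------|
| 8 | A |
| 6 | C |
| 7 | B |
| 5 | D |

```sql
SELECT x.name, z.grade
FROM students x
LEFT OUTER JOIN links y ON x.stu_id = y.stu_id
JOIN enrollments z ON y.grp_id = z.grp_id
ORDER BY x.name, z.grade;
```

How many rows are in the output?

2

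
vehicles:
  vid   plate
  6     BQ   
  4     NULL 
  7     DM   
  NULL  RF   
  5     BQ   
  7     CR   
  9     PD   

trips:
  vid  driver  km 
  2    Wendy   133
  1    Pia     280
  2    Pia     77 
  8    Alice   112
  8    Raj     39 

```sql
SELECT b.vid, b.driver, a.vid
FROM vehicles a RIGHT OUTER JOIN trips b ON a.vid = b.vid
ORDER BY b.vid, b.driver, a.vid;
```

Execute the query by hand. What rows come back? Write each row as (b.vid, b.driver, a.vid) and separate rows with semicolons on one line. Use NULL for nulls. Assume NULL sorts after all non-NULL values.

RIGHT JOIN keeps every row from `trips`; unmatched rows get NULL for `vehicles`'s columns.
Matching on a.vid = b.vid. A NULL in a compared column never satisfies the condition.
- a row (vid=6): no match.
- a row (vid=4): no match.
- a row (vid=7): no match.
- a row (vid=NULL): no match.
- a row (vid=5): no match.
- a row (vid=7): no match.
- a row (vid=9): no match.
- plus 5 unmatched b row(s), each kept with NULL a columns.
After projecting and ordering:
b.vid | b.driver | a.vid
1 | Pia | NULL
2 | Pia | NULL
2 | Wendy | NULL
8 | Alice | NULL
8 | Raj | NULL

(1, Pia, NULL); (2, Pia, NULL); (2, Wendy, NULL); (8, Alice, NULL); (8, Raj, NULL)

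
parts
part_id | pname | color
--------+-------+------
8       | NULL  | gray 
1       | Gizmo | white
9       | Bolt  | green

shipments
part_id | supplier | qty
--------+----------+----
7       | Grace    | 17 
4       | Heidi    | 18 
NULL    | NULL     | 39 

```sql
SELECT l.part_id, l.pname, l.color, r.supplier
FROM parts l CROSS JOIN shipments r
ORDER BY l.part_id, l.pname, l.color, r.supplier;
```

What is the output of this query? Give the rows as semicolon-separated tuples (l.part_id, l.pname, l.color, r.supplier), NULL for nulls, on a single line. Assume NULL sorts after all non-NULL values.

(1, Gizmo, white, Grace); (1, Gizmo, white, Heidi); (1, Gizmo, white, NULL); (8, NULL, gray, Grace); (8, NULL, gray, Heidi); (8, NULL, gray, NULL); (9, Bolt, green, Grace); (9, Bolt, green, Heidi); (9, Bolt, green, NULL)

CROSS JOIN pairs every row of `parts` with every row of `shipments`: 3 × 3 = 9 rows.
After projecting and ordering:
l.part_id | l.pname | l.color | r.supplier
1 | Gizmo | white | Grace
1 | Gizmo | white | Heidi
1 | Gizmo | white | NULL
8 | NULL | gray | Grace
8 | NULL | gray | Heidi
8 | NULL | gray | NULL
9 | Bolt | green | Grace
9 | Bolt | green | Heidi
9 | Bolt | green | NULL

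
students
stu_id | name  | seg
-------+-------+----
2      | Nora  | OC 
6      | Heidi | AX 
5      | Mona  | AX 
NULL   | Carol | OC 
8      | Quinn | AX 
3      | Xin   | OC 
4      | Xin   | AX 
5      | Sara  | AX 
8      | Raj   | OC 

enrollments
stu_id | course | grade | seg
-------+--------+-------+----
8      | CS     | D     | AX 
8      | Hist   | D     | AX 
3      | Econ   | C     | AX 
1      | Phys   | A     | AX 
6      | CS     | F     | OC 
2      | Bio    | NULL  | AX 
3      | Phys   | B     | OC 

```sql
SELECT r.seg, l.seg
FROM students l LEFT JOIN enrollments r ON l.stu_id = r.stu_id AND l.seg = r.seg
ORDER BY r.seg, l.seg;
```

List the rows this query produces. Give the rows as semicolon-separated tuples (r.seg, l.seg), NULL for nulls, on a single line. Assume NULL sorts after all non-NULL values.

LEFT JOIN keeps every row from `students`; unmatched rows get NULL for `enrollments`'s columns.
Matching on l.stu_id = r.stu_id AND l.seg = r.seg. A NULL in a compared column never satisfies the condition.
Matched pairs: 3; unmatched l rows kept: 7.

(AX, AX); (AX, AX); (OC, OC); (NULL, AX); (NULL, AX); (NULL, AX); (NULL, AX); (NULL, OC); (NULL, OC); (NULL, OC)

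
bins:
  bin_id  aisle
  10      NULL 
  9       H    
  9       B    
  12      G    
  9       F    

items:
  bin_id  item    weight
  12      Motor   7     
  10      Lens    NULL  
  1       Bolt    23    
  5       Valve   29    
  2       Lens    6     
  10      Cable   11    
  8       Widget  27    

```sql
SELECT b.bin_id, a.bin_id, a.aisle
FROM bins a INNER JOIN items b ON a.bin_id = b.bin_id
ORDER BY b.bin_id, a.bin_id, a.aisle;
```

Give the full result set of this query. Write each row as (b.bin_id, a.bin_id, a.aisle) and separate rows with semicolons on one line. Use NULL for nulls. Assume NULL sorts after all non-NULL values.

(10, 10, NULL); (10, 10, NULL); (12, 12, G)

INNER JOIN keeps only pairs where the ON condition holds.
Matching on a.bin_id = b.bin_id.
- a[0] bin_id=10 → 2 match(es) in b → 2 row(s).
- a[1] bin_id=9 → no match; dropped.
- a[2] bin_id=9 → no match; dropped.
- a[3] bin_id=12 → 1 match(es) in b → 1 row(s).
- a[4] bin_id=9 → no match; dropped.
After projecting and ordering:
b.bin_id | a.bin_id | a.aisle
10 | 10 | NULL
10 | 10 | NULL
12 | 12 | G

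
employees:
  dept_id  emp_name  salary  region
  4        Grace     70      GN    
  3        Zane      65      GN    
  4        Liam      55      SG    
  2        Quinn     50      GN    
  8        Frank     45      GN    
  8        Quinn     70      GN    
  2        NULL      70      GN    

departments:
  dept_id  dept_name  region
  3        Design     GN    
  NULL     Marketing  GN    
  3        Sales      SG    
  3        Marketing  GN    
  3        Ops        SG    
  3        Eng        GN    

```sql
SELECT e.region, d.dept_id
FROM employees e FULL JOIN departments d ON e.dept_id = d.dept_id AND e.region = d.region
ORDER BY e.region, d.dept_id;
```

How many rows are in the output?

12

FULL OUTER JOIN keeps every row from both sides; unmatched rows get NULL for the other side's columns.
Matching on e.dept_id = d.dept_id AND e.region = d.region. A NULL in a compared column never satisfies the condition.
- e row (dept_id=4, region=GN): no match → kept, d columns NULL.
- e row (dept_id=3, region=GN): matches 3 d row(s) → 3 output row(s).
- e row (dept_id=4, region=SG): no match → kept, d columns NULL.
- e row (dept_id=2, region=GN): no match → kept, d columns NULL.
- e row (dept_id=8, region=GN): no match → kept, d columns NULL.
- e row (dept_id=8, region=GN): no match → kept, d columns NULL.
- e row (dept_id=2, region=GN): no match → kept, d columns NULL.
- 3 d row(s) had no e match → kept, e columns NULL.
Total: 3 matched + 9 padded = 12 rows.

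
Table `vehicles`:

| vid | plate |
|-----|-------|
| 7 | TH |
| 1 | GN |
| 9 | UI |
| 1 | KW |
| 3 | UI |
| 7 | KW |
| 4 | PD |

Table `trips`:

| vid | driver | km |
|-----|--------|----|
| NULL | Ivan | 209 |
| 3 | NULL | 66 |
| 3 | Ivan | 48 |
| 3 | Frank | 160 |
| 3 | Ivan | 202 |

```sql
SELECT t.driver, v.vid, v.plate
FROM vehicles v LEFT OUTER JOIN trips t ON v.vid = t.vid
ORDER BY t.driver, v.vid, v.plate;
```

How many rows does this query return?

10

LEFT JOIN keeps every row from `vehicles`; unmatched rows get NULL for `trips`'s columns.
Matching on v.vid = t.vid. A NULL in a compared column never satisfies the condition.
- v row (vid=7): no match → kept, t columns NULL.
- v row (vid=1): no match → kept, t columns NULL.
- v row (vid=9): no match → kept, t columns NULL.
- v row (vid=1): no match → kept, t columns NULL.
- v row (vid=3): matches 4 t row(s) → 4 output row(s).
- v row (vid=7): no match → kept, t columns NULL.
- v row (vid=4): no match → kept, t columns NULL.
Total: 4 matched + 6 padded = 10 rows.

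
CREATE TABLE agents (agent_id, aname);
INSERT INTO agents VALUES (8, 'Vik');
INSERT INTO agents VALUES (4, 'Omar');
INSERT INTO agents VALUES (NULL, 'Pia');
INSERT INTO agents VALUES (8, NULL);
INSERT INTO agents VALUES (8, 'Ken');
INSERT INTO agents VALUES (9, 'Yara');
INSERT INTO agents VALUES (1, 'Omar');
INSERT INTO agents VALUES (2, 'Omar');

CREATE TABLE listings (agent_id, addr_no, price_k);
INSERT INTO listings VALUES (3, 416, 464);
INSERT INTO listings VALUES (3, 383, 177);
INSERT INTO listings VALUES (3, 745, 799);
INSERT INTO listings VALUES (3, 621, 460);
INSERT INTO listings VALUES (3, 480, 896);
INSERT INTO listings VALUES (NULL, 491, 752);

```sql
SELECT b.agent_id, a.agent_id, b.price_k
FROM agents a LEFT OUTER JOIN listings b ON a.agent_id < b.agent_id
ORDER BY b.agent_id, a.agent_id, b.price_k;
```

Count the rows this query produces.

16

LEFT JOIN keeps every row from `agents`; unmatched rows get NULL for `listings`'s columns.
Matching on a.agent_id < b.agent_id. A NULL in a compared column never satisfies the condition.
- agent_id=8: no b row matches, row kept with b columns NULL.
- agent_id=4: no b row matches, row kept with b columns NULL.
- agent_id=NULL: no b row matches, row kept with b columns NULL.
- agent_id=8: no b row matches, row kept with b columns NULL.
- agent_id=8: no b row matches, row kept with b columns NULL.
- agent_id=9: no b row matches, row kept with b columns NULL.
- agent_id=1: 5 matching b row(s), so 5 row(s) emitted.
- agent_id=2: 5 matching b row(s), so 5 row(s) emitted.
Total: 10 matched + 6 padded = 16 rows.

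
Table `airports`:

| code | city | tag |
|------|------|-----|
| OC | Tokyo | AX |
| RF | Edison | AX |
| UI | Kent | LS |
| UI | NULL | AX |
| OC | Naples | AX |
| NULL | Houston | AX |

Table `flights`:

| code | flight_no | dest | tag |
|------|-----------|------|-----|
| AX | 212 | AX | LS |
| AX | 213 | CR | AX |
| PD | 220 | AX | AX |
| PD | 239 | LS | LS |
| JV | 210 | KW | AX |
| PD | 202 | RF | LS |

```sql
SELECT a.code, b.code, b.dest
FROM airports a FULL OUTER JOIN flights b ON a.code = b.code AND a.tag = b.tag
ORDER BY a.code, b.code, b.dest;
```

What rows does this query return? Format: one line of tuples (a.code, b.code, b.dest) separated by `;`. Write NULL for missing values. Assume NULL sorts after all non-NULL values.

(OC, NULL, NULL); (OC, NULL, NULL); (RF, NULL, NULL); (UI, NULL, NULL); (UI, NULL, NULL); (NULL, AX, AX); (NULL, AX, CR); (NULL, JV, KW); (NULL, PD, AX); (NULL, PD, LS); (NULL, PD, RF); (NULL, NULL, NULL)

FULL OUTER JOIN keeps every row from both sides; unmatched rows get NULL for the other side's columns.
Matching on a.code = b.code AND a.tag = b.tag. A NULL in a compared column never satisfies the condition.
- a[0] code=OC, tag=AX → no match; kept with NULLs on the b side.
- a[1] code=RF, tag=AX → no match; kept with NULLs on the b side.
- a[2] code=UI, tag=LS → no match; kept with NULLs on the b side.
- a[3] code=UI, tag=AX → no match; kept with NULLs on the b side.
- a[4] code=OC, tag=AX → no match; kept with NULLs on the b side.
- a[5] code=NULL, tag=AX → no match; kept with NULLs on the b side.
- plus 6 unmatched b row(s), each kept with NULL a columns.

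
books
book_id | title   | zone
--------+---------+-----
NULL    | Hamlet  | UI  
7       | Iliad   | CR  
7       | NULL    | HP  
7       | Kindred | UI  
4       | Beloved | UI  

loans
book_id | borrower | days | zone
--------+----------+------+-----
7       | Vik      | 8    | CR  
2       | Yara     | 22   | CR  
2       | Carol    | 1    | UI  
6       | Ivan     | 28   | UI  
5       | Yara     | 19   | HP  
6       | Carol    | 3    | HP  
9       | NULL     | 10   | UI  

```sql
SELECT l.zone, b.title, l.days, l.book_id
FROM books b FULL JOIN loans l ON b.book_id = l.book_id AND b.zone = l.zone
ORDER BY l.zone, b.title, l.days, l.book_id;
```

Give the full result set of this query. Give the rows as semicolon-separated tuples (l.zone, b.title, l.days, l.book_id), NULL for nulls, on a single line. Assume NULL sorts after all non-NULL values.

(CR, Iliad, 8, 7); (CR, NULL, 22, 2); (HP, NULL, 3, 6); (HP, NULL, 19, 5); (UI, NULL, 1, 2); (UI, NULL, 10, 9); (UI, NULL, 28, 6); (NULL, Beloved, NULL, NULL); (NULL, Hamlet, NULL, NULL); (NULL, Kindred, NULL, NULL); (NULL, NULL, NULL, NULL)

FULL OUTER JOIN keeps every row from both sides; unmatched rows get NULL for the other side's columns.
Matching on b.book_id = l.book_id AND b.zone = l.zone. A NULL in a compared column never satisfies the condition.
Matched pairs: 1; unmatched b rows kept: 4; unmatched l rows kept: 6.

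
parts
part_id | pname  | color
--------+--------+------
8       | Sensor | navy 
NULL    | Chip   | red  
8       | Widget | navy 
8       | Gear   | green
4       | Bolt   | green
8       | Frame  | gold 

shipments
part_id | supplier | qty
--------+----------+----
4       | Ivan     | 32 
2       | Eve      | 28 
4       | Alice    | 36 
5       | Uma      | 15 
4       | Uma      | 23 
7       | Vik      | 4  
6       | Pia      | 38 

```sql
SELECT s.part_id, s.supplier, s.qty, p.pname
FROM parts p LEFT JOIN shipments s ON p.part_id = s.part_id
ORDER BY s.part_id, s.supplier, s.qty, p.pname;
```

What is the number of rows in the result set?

LEFT JOIN keeps every row from `parts`; unmatched rows get NULL for `shipments`'s columns.
Matching on p.part_id = s.part_id. A NULL in a compared column never satisfies the condition.
- p (part_id=8) has no partner → padded with NULL.
- p (part_id=NULL) has no partner → padded with NULL.
- p (part_id=8) has no partner → padded with NULL.
- p (part_id=8) has no partner → padded with NULL.
- p (part_id=4) pairs with 3 row(s) of s.
- p (part_id=8) has no partner → padded with NULL.
Total: 3 matched + 5 padded = 8 rows.

8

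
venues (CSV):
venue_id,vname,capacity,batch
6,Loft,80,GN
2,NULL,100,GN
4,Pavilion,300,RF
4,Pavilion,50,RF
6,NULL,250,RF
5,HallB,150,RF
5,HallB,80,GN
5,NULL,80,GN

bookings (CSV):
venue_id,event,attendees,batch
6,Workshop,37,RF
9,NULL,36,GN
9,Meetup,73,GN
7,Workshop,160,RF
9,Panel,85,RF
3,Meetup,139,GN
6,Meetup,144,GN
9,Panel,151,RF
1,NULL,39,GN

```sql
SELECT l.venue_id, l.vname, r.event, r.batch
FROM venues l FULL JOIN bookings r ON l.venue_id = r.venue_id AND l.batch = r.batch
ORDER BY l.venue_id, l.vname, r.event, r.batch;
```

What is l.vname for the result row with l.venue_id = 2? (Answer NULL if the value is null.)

FULL OUTER JOIN keeps every row from both sides; unmatched rows get NULL for the other side's columns.
Matching on l.venue_id = r.venue_id AND l.batch = r.batch.
- l row (venue_id=6, batch=GN): matches 1 r row(s) → 1 output row(s).
- l row (venue_id=2, batch=GN): no match → kept, r columns NULL.
- l row (venue_id=4, batch=RF): no match → kept, r columns NULL.
- l row (venue_id=4, batch=RF): no match → kept, r columns NULL.
- l row (venue_id=6, batch=RF): matches 1 r row(s) → 1 output row(s).
- l row (venue_id=5, batch=RF): no match → kept, r columns NULL.
- l row (venue_id=5, batch=GN): no match → kept, r columns NULL.
- l row (venue_id=5, batch=GN): no match → kept, r columns NULL.
- 7 row(s) from r found no l partner → padded with NULL.

NULL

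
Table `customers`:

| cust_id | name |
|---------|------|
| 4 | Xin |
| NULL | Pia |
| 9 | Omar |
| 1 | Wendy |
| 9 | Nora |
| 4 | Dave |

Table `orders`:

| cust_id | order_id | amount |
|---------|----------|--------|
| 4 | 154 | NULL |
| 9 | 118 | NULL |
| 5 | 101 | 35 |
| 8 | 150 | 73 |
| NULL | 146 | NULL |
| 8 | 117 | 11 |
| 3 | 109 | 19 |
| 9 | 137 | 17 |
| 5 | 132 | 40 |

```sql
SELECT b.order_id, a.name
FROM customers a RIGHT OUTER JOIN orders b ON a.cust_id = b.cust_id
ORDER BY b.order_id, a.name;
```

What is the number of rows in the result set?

12

RIGHT JOIN keeps every row from `orders`; unmatched rows get NULL for `customers`'s columns.
Matching on a.cust_id = b.cust_id. A NULL in a compared column never satisfies the condition.
Matched pairs: 6; unmatched b rows kept: 6.
Total: 6 matched + 6 padded = 12 rows.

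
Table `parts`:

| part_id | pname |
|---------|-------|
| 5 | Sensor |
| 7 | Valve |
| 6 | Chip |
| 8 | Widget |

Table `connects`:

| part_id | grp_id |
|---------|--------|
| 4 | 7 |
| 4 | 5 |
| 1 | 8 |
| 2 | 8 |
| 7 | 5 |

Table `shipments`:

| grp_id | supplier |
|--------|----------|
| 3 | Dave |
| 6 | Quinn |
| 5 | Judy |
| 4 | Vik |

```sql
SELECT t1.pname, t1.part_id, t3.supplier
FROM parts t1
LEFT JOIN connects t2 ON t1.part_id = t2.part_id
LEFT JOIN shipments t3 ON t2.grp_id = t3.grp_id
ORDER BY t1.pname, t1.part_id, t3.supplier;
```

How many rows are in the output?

4

Evaluate left to right. First `parts t1 LEFT JOIN connects t2` on part_id: 4 row(s).
Then LEFT JOIN `shipments t3` on grp_id: each of those 4 rows is kept; rows whose t2.grp_id has no match in t3 get NULL for t3's columns.
Result: 4 row(s).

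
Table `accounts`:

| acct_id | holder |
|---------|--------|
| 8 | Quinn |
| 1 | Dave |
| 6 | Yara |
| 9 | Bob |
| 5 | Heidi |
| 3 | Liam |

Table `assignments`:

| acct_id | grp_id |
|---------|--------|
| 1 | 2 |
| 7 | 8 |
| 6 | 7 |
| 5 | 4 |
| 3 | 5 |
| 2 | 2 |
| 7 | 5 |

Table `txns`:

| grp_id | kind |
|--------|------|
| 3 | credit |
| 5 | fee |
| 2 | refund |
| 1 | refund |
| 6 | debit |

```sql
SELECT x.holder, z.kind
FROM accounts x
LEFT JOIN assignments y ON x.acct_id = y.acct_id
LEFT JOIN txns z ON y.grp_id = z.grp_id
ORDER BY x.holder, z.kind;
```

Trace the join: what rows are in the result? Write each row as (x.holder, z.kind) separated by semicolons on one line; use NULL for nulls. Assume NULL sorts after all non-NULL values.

Step 1 — x LEFT JOIN y on acct_id → 6 row(s).
Then LEFT JOIN `txns z` on grp_id: each of those 6 rows is kept; rows whose y.grp_id has no match in z get NULL for z's columns.

(Bob, NULL); (Dave, refund); (Heidi, NULL); (Liam, fee); (Quinn, NULL); (Yara, NULL)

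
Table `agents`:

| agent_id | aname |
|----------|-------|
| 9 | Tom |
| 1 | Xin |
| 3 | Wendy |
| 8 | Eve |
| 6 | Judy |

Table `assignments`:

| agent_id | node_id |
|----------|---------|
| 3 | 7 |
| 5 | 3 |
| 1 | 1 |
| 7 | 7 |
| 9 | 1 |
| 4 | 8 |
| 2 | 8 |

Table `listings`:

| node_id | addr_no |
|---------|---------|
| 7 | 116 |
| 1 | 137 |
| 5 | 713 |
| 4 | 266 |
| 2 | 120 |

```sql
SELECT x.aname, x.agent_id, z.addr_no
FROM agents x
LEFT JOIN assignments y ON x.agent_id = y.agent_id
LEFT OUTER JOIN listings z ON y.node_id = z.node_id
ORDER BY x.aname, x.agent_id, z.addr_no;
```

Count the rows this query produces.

5

Step 1 — x LEFT JOIN y on agent_id → 5 row(s).
Then LEFT JOIN `listings z` on node_id: each of those 5 rows is kept; rows whose y.node_id has no match in z get NULL for z's columns.
Result: 5 row(s).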